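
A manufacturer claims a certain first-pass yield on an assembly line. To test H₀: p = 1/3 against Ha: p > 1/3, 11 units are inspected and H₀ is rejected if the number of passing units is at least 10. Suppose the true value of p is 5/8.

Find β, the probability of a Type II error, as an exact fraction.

4109420421/4294967296

β = P(fail to reject H₀ | Ha true) = P(Y ≤ 9 | p = 5/8), Y ~ Binomial(11, 5/8).
Summing C(11,j)·(5/8)^j·(3/8)^{11-j} for j = 0..9 gives 4109420421/4294967296.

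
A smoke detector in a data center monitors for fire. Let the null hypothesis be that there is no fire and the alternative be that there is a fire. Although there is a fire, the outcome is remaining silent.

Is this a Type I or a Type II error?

'Remaining silent' corresponds to failing to reject H₀.
H₀ was not rejected but H₀ is false — a Type II error (false negative).

Type II error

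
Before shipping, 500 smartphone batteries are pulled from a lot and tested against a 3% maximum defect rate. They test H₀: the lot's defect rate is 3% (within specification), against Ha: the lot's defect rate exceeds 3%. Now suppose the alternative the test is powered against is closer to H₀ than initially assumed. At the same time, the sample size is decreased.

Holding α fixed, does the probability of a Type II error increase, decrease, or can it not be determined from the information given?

A smaller true effect puts the Ha sampling distribution closer to H₀, so more of it falls in the non-rejection region. With less data the test statistic is noisier; under Ha, more outcomes land inside the acceptance region. Both changes push β in the same direction.

It increases.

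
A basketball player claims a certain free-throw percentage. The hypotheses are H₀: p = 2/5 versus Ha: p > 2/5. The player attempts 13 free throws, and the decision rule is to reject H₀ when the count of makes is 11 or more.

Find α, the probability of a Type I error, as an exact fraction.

The Type I error probability is α = P(X ≥ 11) computed under H₀, where X ~ Binomial(13, 2/5).
Summing C(13,j)(2/5)^j(3/5)^{13−j} for j = 11,…,13 gives 1605632/1220703125.

1605632/1220703125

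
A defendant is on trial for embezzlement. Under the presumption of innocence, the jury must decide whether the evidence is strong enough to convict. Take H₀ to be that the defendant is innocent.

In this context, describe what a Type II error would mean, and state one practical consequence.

A Type II error would mean concluding that the defendant is innocent (or at least failing to establish that the defendant is guilty) when in fact the defendant is guilty. Consequence: a guilty person goes free.

A Type II error is failing to reject H₀ when H₀ is false.
Here that means acquitting the defendant when actually the defendant is guilty.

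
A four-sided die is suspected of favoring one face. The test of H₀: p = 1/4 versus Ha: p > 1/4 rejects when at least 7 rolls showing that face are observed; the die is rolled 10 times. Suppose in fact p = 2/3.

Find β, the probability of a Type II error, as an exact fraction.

8675/19683

A Type II error is failing to reject when Ha holds: with p = 2/3, β = P(Y ≤ 6).
Summing C(10,j)·(2/3)^j·(1/3)^{10-j} for j = 0..6 gives 8675/19683.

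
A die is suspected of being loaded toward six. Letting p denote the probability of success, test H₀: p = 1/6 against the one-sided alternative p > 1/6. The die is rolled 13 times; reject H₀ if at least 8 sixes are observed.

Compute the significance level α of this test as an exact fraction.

The Type I error probability is α = P(S ≥ 8) computed under H₀, where S ~ Binomial(13, 1/6).
Summing C(13,j)(1/6)^j(5/6)^{13−j} for j = 8,…,13 gives 13909/40310784.

13909/40310784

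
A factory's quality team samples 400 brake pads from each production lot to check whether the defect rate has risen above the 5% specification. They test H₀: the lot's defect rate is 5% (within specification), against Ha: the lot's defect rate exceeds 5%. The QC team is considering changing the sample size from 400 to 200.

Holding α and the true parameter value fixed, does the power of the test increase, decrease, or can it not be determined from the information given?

It decreases.

Reducing n widens both sampling distributions, so the test has less ability to distinguish Ha from H₀.
Since power = 1 − β and β increases, power decreases.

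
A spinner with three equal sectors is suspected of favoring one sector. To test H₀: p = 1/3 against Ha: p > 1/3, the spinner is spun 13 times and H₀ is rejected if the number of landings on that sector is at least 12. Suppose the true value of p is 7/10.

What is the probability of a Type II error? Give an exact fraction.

Under the alternative p = 7/10, Y ~ Binomial(13, 7/10); β is the probability the test does not reject, P(Y < 12).
Adding the binomial probabilities P(Y=0)+…+P(Y=11) at p = 7/10 gives 4681650394377/5000000000000.

4681650394377/5000000000000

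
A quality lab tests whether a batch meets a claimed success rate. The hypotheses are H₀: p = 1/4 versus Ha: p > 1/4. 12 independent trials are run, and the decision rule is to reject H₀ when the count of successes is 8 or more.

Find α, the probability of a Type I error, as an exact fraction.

23333/8388608

Under H₀, Y ~ Binomial(12, 1/4), and α = P(Y ≥ 8).
Summing C(12,j)(1/4)^j(3/4)^{12−j} for j = 8,…,12 gives 23333/8388608.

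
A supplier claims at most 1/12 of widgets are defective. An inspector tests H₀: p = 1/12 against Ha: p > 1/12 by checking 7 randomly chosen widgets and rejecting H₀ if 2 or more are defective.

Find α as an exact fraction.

219095/1990656

α = P(reject H₀ | H₀ true) = P(K ≥ 2 | p = 1/12), K ~ Binomial(7, 1/12).
Via the complement, α = 1 − Σ_{j=0}^{1} C(7,j)(1/12)^j(11/12)^{7-j} = 219095/1990656.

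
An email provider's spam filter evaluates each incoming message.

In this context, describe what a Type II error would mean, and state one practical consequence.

A Type II error would mean concluding that the message is legitimate (not spam) (or at least failing to establish that the message is spam) when in fact the message is spam. Consequence: spam reaches the user's inbox.

With the conventional null hypothesis that the message is legitimate (not spam):
A Type II error is failing to reject H₀ when H₀ is false.
Here that means delivering the message to the inbox when actually the message is spam.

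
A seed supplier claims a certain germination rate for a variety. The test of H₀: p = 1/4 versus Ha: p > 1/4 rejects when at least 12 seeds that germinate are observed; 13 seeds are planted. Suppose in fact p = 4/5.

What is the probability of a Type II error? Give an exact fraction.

Under the alternative p = 4/5, S ~ Binomial(13, 4/5); β is the probability the test does not reject, P(S < 12).
Equivalently, β = 1 − P(S ≥ 12) = 935490453/1220703125.

935490453/1220703125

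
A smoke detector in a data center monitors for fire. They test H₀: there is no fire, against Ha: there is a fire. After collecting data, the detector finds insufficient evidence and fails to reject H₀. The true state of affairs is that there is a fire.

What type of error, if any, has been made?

Type II error

H₀ was not rejected, but H₀ is actually false.
Failing to reject a false null hypothesis is a Type II error (false negative).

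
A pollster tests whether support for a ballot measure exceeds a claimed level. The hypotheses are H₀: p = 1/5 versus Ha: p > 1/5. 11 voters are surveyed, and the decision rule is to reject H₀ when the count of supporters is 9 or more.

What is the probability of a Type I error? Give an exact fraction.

37/1953125

α = P(reject H₀ | H₀ true) = P(X ≥ 9 | p = 1/5), with X ~ Binomial(11, 1/5).
Adding the binomial terms for j = 9 through 11 with p = 1/5 yields 37/1953125.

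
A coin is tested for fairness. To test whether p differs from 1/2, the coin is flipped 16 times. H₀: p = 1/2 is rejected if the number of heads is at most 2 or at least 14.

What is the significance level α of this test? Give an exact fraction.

137/32768

α = P(Y ≤ 2 or Y ≥ 14 | p = 1/2), Y ~ Binomial(16, 1/2).
Each tail has probability (1 + 16 + 120)/65536; doubling gives α = 274/65536 = 137/32768.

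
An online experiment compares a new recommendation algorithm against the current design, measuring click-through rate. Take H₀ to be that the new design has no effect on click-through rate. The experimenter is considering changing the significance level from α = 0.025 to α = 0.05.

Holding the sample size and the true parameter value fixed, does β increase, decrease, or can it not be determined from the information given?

It decreases.

With a larger α the critical value moves toward the center, so more of the Ha sampling distribution lies in the rejection region.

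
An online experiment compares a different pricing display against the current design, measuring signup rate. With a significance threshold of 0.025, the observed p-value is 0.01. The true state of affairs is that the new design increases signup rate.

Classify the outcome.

No error (correct decision).

The conventional null hypothesis is that the new design has no effect on signup rate.
Since p = 0.01 < α = 0.025, H₀ is rejected.
H₀ is false (actually the new design increases signup rate).
The decision matches the true state — no error.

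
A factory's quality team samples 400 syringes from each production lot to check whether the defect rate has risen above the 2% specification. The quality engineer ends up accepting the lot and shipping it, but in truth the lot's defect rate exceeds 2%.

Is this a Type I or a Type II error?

Type II error

The null hypothesis here is that the lot's defect rate is 2% (within specification).
'Accepting the lot and shipping it' corresponds to failing to reject H₀.
H₀ was not rejected but H₀ is false — a Type II error (false negative).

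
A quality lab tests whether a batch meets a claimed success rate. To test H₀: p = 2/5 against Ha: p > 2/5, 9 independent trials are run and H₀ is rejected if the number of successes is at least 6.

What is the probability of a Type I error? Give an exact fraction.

Under H₀, K ~ Binomial(9, 2/5), and α = P(K ≥ 6).
Summing C(9,j)(2/5)^j(3/5)^{9−j} for j = 6,…,9 gives 194048/1953125.

194048/1953125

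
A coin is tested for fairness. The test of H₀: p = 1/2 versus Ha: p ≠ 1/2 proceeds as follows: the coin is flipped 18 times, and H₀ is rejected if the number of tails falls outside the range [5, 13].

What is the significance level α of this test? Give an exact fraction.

253/8192

α = P(X ≤ 4 or X ≥ 14 | p = 1/2), X ~ Binomial(18, 1/2).
The two tails are symmetric, so α = 2·(1 + 18 + 153 + 816 + 3060)/2^18 = 8096/262144 = 253/8192.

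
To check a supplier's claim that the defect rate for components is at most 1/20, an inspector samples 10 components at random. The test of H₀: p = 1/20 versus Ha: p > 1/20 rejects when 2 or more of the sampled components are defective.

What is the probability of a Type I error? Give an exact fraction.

The significance level is the probability, assuming p = 1/20, of seeing 2 or more defectives in 10 draws.
Computing the lower-tail complement: 1 − 9357943235591/10240000000000 = 882056764409/10240000000000.

882056764409/10240000000000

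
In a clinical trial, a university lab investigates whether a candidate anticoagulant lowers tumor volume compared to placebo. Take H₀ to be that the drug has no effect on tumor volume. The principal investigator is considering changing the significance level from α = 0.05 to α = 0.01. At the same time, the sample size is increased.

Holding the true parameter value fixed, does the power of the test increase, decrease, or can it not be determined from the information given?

Cannot be determined from the information given.

The first change alone would make β increase; the second alone would make β decrease. Which effect dominates depends on the magnitudes, which are not given.
Since power = 1 − β, the effect on power is likewise indeterminate.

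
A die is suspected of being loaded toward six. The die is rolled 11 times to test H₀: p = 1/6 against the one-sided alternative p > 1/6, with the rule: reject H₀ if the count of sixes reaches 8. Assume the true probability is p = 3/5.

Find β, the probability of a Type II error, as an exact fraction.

Under the alternative p = 3/5, S ~ Binomial(11, 3/5); β is the probability the test does not reject, P(S < 8).
Adding the binomial probabilities P(S=0)+…+P(S=7) at p = 3/5 gives 6872224/9765625.

6872224/9765625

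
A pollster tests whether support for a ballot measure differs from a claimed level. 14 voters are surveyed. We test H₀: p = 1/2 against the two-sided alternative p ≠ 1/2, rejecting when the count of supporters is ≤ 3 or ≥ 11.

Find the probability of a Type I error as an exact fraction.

Under H₀, X ~ Binomial(14, 1/2); α is the probability of landing in either tail, P(X ≤ 3) + P(X ≥ 11).
The two tails are symmetric, so α = 2·(1 + 14 + 91 + 364)/2^14 = 940/16384 = 235/4096.

235/4096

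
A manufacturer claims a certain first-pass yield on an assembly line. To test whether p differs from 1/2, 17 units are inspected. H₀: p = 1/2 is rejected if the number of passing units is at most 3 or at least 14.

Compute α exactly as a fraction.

417/32768

Under H₀, X ~ Binomial(17, 1/2); α is the probability of landing in either tail, P(X ≤ 3) + P(X ≥ 14).
Each tail has probability (1 + 17 + 136 + 680)/131072; doubling gives α = 1668/131072 = 417/32768.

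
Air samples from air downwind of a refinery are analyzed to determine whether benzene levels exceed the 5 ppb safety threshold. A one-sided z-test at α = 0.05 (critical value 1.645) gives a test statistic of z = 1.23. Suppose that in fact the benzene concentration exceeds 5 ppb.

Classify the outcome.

The conventional null hypothesis is that the benzene concentration is at or below 5 ppb (safe).
Since z = 1.23 ≤ z* = 1.645, H₀ is not rejected.
H₀ is false (actually the benzene concentration exceeds 5 ppb).
Failing to reject a false H₀ is a Type II error.

Type II error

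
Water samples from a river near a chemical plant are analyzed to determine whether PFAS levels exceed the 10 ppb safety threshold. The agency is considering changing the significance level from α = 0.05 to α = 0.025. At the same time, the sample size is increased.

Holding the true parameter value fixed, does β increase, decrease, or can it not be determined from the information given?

Cannot be determined from the information given.

The first change alone would make β increase; the second alone would make β decrease. Which effect dominates depends on the magnitudes, which are not given.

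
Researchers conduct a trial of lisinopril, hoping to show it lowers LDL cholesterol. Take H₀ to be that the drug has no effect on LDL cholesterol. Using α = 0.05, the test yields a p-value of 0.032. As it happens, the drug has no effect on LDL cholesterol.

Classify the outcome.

Since p = 0.032 < α = 0.05, H₀ is rejected.
H₀ is true (actually the drug has no effect on LDL cholesterol).
Rejecting a true H₀ is a Type I error.

Type I error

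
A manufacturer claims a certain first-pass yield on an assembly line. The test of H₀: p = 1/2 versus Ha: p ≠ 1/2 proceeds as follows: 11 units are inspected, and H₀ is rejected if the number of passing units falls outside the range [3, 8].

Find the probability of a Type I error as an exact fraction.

67/1024

α = P(S ≤ 2 or S ≥ 9 | p = 1/2), S ~ Binomial(11, 1/2).
Each tail has probability (1 + 11 + 55)/2048; doubling gives α = 134/2048 = 67/1024.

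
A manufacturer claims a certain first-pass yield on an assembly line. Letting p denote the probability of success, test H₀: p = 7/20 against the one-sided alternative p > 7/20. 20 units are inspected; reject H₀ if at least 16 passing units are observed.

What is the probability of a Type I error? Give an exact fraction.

1309170390051900216169/26214400000000000000000000

The Type I error probability is α = P(K ≥ 16) computed under H₀, where K ~ Binomial(20, 7/20).
Summing C(20,j)(7/20)^j(13/20)^{20−j} for j = 16,…,20 gives 1309170390051900216169/26214400000000000000000000.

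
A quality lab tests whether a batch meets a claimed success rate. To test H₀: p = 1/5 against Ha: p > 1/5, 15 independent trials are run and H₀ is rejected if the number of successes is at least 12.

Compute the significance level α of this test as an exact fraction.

α = P(reject H₀ | H₀ true) = P(K ≥ 12 | p = 1/5), with K ~ Binomial(15, 1/5).
Adding the binomial terms for j = 12 through 15 with p = 1/5 yields 30861/30517578125.

30861/30517578125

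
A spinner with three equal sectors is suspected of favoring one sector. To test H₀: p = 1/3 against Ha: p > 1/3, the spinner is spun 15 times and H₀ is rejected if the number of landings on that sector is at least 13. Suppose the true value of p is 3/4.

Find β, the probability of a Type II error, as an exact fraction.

820244467/1073741824

A Type II error is failing to reject when Ha holds: with p = 3/4, β = P(X ≤ 12).
Adding the binomial probabilities P(X=0)+…+P(X=12) at p = 3/4 gives 820244467/1073741824.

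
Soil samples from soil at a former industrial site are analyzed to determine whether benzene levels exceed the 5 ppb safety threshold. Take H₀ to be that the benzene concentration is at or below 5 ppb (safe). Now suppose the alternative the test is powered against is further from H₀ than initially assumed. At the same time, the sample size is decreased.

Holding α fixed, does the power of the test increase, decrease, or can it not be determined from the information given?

The first change alone would make β decrease; the second alone would make β increase. Which effect dominates depends on the magnitudes, which are not given.
Since power = 1 − β, the effect on power is likewise indeterminate.

Cannot be determined from the information given.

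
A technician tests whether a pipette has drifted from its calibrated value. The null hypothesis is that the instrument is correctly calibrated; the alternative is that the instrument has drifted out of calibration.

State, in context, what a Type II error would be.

A Type II error would mean concluding that the instrument is correctly calibrated (or at least failing to establish that the instrument has drifted out of calibration) when in fact the instrument has drifted out of calibration.

A Type II error is failing to reject H₀ when H₀ is false.
Here that means leaving the instrument in service when actually the instrument has drifted out of calibration.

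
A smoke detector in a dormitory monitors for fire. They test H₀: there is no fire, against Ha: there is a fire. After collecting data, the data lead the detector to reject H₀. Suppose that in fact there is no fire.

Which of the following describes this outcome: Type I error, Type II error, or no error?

Type I error

H₀ was rejected, but H₀ is actually true.
Rejecting a true null hypothesis is a Type I error (false positive).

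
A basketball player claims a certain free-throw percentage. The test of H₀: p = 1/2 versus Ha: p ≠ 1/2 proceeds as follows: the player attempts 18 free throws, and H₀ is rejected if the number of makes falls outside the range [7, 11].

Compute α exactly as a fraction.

7795/32768

The significance level is the null-hypothesis probability of the rejection region {≤6} ∪ {≥12}.
The two tails are symmetric, so α = 2·(1 + 18 + 153 + 816 + 3060 + 8568 + 18564)/2^18 = 62360/262144 = 7795/32768.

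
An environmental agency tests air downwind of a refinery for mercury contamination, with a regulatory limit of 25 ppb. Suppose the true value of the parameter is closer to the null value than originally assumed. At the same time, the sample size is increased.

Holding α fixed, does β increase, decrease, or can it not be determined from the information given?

The first change alone would make β increase; the second alone would make β decrease. Which effect dominates depends on the magnitudes, which are not given.

Cannot be determined from the information given.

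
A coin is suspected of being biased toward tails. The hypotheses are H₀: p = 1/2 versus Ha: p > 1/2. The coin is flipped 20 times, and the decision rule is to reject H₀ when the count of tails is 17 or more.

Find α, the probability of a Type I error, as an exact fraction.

The Type I error probability is α = P(K ≥ 17) computed under H₀, where K ~ Binomial(20, 1/2).
Summing the upper tail: (1140 + 190 + 20 + 1) / 2^20 = 1351/1048576.

1351/1048576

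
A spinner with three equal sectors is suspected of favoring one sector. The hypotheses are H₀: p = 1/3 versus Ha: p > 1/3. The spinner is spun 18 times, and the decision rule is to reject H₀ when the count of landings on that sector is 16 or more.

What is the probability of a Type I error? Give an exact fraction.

649/387420489

The Type I error probability is α = P(Y ≥ 16) computed under H₀, where Y ~ Binomial(18, 1/3).
Summing C(18,j)(1/3)^j(2/3)^{18−j} for j = 16,…,18 gives 649/387420489.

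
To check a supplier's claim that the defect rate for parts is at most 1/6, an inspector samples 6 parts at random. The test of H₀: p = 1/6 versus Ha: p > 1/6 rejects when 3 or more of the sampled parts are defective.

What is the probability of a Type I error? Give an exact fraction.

α = P(reject H₀ | H₀ true) = P(Y ≥ 3 | p = 1/6), Y ~ Binomial(6, 1/6).
Computing the lower-tail complement: 1 − 21875/23328 = 1453/23328.

1453/23328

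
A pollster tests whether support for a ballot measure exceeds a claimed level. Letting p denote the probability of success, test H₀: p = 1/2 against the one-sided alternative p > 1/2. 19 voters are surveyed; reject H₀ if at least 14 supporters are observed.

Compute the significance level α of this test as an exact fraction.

Under H₀, X ~ Binomial(19, 1/2), and α = P(X ≥ 14).
P(X ≥ 14) = [C(19,14) + C(19,15) + C(19,16) + C(19,17) + C(19,18) + C(19,19)] / 2^19 = (11628 + 3876 + 969 + 171 + 19 + 1) / 524288 = 16664/524288 = 2083/65536.

2083/65536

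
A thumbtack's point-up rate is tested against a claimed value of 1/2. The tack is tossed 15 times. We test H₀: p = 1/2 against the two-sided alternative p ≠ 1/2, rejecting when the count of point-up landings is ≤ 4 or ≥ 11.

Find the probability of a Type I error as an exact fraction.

1941/16384

Under H₀, Y ~ Binomial(15, 1/2); α is the probability of landing in either tail, P(Y ≤ 4) + P(Y ≥ 11).
Each tail has probability (1 + 15 + 105 + 455 + 1365)/32768; doubling gives α = 3882/32768 = 1941/16384.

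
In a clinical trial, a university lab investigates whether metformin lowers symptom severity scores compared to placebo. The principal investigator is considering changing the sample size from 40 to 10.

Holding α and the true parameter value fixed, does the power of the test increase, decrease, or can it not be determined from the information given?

It decreases.

Reducing n widens both sampling distributions, so the test has less ability to distinguish Ha from H₀.
Since power = 1 − β and β increases, power decreases.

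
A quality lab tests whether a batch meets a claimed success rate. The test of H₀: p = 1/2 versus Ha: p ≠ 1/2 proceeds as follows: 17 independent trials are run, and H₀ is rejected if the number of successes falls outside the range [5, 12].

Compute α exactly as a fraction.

Under H₀, Y ~ Binomial(17, 1/2); α is the probability of landing in either tail, P(Y ≤ 4) + P(Y ≥ 13).
Each tail has probability (1 + 17 + 136 + 680 + 2380)/131072; doubling gives α = 6428/131072 = 1607/32768.

1607/32768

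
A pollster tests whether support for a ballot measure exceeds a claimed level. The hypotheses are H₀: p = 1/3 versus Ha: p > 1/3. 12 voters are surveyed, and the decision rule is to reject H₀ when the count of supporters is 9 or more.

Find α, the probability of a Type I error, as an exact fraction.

683/177147

The Type I error probability is α = P(K ≥ 9) computed under H₀, where K ~ Binomial(12, 1/3).
P(K ≥ 9) = Σ_{j=9}^{12} C(12,j)·(1/3)^j·(2/3)^{12-j} = 683/177147.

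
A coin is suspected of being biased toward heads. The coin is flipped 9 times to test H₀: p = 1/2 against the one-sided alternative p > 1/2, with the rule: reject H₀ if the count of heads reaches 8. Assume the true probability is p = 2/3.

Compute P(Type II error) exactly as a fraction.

β = P(fail to reject H₀ | Ha true) = P(X ≤ 7 | p = 2/3), X ~ Binomial(9, 2/3).
Adding the binomial probabilities P(X=0)+…+P(X=7) at p = 2/3 gives 16867/19683.

16867/19683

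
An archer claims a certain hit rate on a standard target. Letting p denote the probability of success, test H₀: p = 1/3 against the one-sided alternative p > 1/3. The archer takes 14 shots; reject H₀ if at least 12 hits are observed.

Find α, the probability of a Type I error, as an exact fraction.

131/1594323

Under H₀, S ~ Binomial(14, 1/3), and α = P(S ≥ 12).
Summing C(14,j)(1/3)^j(2/3)^{14−j} for j = 12,…,14 gives 131/1594323.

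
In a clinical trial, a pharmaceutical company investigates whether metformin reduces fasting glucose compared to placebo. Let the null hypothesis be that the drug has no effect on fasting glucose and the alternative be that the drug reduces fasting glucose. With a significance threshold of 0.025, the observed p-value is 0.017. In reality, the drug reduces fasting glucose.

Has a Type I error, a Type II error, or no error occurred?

Neither — the decision is correct.

Since p = 0.017 < α = 0.025, H₀ is rejected.
H₀ is false (actually the drug reduces fasting glucose).
The decision matches the true state — no error.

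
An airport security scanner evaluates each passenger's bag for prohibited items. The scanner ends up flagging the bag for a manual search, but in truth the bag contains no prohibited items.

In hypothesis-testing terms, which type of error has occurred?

The null hypothesis here is that the bag contains no prohibited items.
'Flagging the bag for a manual search' corresponds to rejecting H₀.
H₀ was rejected but H₀ is true — a Type I error (false positive).

Type I error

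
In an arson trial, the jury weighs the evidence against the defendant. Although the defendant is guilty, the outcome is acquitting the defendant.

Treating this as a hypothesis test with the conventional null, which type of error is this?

The null hypothesis here is that the defendant is innocent.
'Acquitting the defendant' corresponds to failing to reject H₀.
H₀ was not rejected but H₀ is false — a Type II error (false negative).

Type II error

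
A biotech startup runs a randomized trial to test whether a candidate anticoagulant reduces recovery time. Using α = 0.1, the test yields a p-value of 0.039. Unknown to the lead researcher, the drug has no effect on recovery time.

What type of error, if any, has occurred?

Type I error

The conventional null hypothesis is that the drug has no effect on recovery time.
Since p = 0.039 < α = 0.1, H₀ is rejected.
H₀ is true (actually the drug has no effect on recovery time).
Rejecting a true H₀ is a Type I error.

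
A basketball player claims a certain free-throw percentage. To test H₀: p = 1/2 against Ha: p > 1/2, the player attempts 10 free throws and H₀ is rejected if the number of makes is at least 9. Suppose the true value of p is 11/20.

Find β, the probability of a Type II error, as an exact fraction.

10001847283209/10240000000000

Under the alternative p = 11/20, X ~ Binomial(10, 11/20); β is the probability the test does not reject, P(X < 9).
Adding the binomial probabilities P(X=0)+…+P(X=8) at p = 11/20 gives 10001847283209/10240000000000.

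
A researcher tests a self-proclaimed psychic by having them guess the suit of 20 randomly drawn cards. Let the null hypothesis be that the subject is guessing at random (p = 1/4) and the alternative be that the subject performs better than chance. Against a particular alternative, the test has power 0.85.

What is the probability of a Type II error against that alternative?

0.15

Power = 1 − β, so β = 1 − 0.85 = 0.15.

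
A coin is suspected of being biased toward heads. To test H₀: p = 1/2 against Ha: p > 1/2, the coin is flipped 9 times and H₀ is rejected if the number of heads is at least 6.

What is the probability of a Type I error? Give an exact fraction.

65/256

Under H₀, X ~ Binomial(9, 1/2), and α = P(X ≥ 6).
Summing the upper tail: (84 + 36 + 9 + 1) / 2^9 = 130/512 = 65/256.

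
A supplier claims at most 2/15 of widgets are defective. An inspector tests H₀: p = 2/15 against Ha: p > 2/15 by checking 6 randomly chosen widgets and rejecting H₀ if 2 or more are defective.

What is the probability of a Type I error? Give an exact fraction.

Under H₀, X ~ Binomial(6, 2/15); the Type I error rate is P(X ≥ 2).
Via the complement, α = 1 − Σ_{j=0}^{1} C(6,j)(2/15)^j(13/15)^{6-j} = 84332/455625.

84332/455625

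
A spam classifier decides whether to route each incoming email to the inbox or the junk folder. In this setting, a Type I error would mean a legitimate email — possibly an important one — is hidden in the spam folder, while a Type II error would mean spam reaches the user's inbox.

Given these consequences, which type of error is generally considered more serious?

Type I error

The Type I consequence (a legitimate email — possibly an important one — is hidden in the spam folder) is more severe than the Type II consequence (spam reaches the user's inbox).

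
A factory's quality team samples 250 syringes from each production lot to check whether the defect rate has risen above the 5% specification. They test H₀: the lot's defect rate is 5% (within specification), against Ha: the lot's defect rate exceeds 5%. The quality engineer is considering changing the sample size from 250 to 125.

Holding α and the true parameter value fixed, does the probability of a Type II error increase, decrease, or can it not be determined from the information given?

It increases.

With less data the test statistic is noisier; under Ha, more outcomes land inside the acceptance region.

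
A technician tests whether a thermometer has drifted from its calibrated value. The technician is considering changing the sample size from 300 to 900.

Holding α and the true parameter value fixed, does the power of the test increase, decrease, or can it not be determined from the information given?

It increases.

Increasing n separates the H₀ and Ha sampling distributions, so under Ha fewer outcomes land in the acceptance region.
Since power = 1 − β and β decreases, power increases.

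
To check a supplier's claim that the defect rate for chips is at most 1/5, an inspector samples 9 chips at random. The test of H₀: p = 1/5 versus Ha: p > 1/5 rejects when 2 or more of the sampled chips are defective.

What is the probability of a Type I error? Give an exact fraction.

1101157/1953125

α = P(reject H₀ | H₀ true) = P(S ≥ 2 | p = 1/5), S ~ Binomial(9, 1/5).
α = 1 − P(S ≤ 1) = 1 − 851968/1953125 = 1101157/1953125.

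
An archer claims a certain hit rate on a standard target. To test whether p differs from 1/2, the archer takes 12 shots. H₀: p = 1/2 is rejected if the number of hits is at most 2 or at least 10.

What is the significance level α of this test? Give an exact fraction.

The significance level is the null-hypothesis probability of the rejection region {≤2} ∪ {≥10}.
By symmetry, α = 2·P(K ≤ 2) = 2·(1 + 12 + 66)/4096 = 158/4096 = 79/2048.

79/2048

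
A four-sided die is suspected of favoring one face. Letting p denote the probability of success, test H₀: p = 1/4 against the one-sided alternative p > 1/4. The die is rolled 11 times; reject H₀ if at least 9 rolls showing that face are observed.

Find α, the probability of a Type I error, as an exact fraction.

529/4194304

α = P(reject H₀ | H₀ true) = P(Y ≥ 9 | p = 1/4), with Y ~ Binomial(11, 1/4).
P(Y ≥ 9) = Σ_{j=9}^{11} C(11,j)·(1/4)^j·(3/4)^{11-j} = 529/4194304.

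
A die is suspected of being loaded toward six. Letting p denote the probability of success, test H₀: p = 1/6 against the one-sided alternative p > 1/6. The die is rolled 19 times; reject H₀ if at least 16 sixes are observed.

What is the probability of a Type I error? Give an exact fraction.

581/2821109907456

α = P(reject H₀ | H₀ true) = P(X ≥ 16 | p = 1/6), with X ~ Binomial(19, 1/6).
Adding the binomial terms for j = 16 through 19 with p = 1/6 yields 581/2821109907456.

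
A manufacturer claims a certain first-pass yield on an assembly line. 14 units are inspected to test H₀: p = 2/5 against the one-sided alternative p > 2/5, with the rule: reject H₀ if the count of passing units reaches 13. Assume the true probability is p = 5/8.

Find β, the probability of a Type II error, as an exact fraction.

β = P(fail to reject H₀ | Ha true) = P(S ≤ 12 | p = 5/8), S ~ Binomial(14, 5/8).
Equivalently, β = 1 − P(S ≥ 13) = 4340673464229/4398046511104.

4340673464229/4398046511104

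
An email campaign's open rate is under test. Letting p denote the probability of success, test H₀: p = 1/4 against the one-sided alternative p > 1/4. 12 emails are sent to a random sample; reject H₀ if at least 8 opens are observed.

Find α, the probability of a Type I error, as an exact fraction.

23333/8388608

Under H₀, S ~ Binomial(12, 1/4), and α = P(S ≥ 8).
P(S ≥ 8) = Σ_{j=8}^{12} C(12,j)·(1/4)^j·(3/4)^{12-j} = 23333/8388608.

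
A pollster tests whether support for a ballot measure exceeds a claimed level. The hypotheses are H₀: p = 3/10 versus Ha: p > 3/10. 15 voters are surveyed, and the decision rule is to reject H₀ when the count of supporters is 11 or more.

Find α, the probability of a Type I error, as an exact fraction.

The Type I error probability is α = P(X ≥ 11) computed under H₀, where X ~ Binomial(15, 3/10).
P(X ≥ 11) = Σ_{j=11}^{15} C(15,j)·(3/10)^j·(7/10)^{15-j} = 672234069807/1000000000000000.

672234069807/1000000000000000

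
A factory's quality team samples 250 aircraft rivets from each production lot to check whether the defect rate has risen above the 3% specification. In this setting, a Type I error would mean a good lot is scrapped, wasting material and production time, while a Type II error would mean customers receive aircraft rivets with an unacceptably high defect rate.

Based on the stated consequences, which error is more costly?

The Type II consequence (customers receive aircraft rivets with an unacceptably high defect rate) is more severe than the Type I consequence (a good lot is scrapped, wasting material and production time).

Type II error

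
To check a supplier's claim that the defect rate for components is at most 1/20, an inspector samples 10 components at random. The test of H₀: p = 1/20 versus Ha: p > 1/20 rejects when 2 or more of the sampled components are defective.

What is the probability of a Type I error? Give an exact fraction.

882056764409/10240000000000

Under H₀, X ~ Binomial(10, 1/20); the Type I error rate is P(X ≥ 2).
α = 1 − P(X ≤ 1) = 1 − 9357943235591/10240000000000 = 882056764409/10240000000000.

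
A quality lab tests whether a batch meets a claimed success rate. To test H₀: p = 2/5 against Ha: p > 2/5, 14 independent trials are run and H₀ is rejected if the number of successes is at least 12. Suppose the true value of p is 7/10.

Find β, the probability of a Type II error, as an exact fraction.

A Type II error is failing to reject when Ha holds: with p = 7/10, β = P(S ≤ 11).
Adding the binomial probabilities P(S=0)+…+P(S=11) at p = 7/10 gives 41958212136219/50000000000000.

41958212136219/50000000000000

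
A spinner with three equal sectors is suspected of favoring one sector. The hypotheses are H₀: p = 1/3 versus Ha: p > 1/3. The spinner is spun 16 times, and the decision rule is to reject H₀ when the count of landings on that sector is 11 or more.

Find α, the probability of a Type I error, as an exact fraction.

19321/4782969

Under H₀, X ~ Binomial(16, 1/3), and α = P(X ≥ 11).
P(X ≥ 11) = Σ_{j=11}^{16} C(16,j)·(1/3)^j·(2/3)^{16-j} = 19321/4782969.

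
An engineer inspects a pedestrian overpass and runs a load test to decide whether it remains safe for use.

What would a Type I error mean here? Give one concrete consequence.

A Type I error would mean concluding that the structure is structurally deficient when in fact the structure meets the required load capacity (safe). Consequence: a sound structure is closed unnecessarily, at significant cost and disruption.

With the conventional null hypothesis that the structure meets the required load capacity (safe):
A Type I error is rejecting H₀ when H₀ is true.
Here that means closing the structure for repairs when actually the structure meets the required load capacity (safe).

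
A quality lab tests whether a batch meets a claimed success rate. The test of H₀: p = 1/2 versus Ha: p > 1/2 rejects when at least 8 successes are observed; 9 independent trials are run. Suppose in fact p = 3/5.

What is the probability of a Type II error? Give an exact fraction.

β = P(fail to reject H₀ | Ha true) = P(X ≤ 7 | p = 3/5), X ~ Binomial(9, 3/5).
Equivalently, β = 1 − P(X ≥ 8) = 1815344/1953125.

1815344/1953125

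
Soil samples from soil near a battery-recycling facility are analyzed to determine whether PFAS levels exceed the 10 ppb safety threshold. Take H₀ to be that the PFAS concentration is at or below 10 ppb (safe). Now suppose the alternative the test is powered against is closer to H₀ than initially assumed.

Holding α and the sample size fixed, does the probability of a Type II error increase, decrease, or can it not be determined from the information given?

It increases.

When the true parameter is near the null value, the test has a harder time distinguishing Ha from H₀.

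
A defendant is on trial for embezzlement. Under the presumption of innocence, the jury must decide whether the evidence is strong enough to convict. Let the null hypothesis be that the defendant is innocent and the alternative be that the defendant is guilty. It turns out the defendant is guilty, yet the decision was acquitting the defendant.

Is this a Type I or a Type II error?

'Acquitting the defendant' corresponds to failing to reject H₀.
H₀ was not rejected but H₀ is false — a Type II error (false negative).

Type II error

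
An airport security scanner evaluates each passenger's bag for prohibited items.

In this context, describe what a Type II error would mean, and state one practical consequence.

A Type II error would mean concluding that the bag contains no prohibited items (or at least failing to establish that the bag contains a prohibited item) when in fact the bag contains a prohibited item. Consequence: a prohibited item passes through security undetected.

With the conventional null hypothesis that the bag contains no prohibited items:
A Type II error is failing to reject H₀ when H₀ is false.
Here that means letting the bag through when actually the bag contains a prohibited item.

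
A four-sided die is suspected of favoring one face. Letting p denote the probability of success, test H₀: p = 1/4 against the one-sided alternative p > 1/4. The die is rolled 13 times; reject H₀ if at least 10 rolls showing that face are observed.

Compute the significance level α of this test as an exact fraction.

α = P(reject H₀ | H₀ true) = P(X ≥ 10 | p = 1/4), with X ~ Binomial(13, 1/4).
P(X ≥ 10) = Σ_{j=10}^{13} C(13,j)·(1/4)^j·(3/4)^{13-j} = 529/4194304.

529/4194304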